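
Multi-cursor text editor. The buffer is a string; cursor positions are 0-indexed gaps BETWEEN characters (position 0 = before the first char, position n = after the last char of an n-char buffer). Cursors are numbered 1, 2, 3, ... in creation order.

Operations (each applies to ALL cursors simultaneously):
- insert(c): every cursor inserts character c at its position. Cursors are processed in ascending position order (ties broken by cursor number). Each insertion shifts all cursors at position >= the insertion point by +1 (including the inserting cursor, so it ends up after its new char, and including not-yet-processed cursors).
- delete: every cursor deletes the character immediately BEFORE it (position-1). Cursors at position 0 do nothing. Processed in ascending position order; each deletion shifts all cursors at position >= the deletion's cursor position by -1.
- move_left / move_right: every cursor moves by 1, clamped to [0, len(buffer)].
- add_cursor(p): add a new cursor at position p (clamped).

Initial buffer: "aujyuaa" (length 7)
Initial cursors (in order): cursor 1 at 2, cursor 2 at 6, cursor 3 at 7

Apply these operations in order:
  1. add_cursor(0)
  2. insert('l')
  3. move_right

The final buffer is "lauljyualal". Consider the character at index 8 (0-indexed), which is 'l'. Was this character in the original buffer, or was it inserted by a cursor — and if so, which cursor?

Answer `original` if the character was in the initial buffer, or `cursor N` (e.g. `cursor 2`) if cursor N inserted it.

After op 1 (add_cursor(0)): buffer="aujyuaa" (len 7), cursors c4@0 c1@2 c2@6 c3@7, authorship .......
After op 2 (insert('l')): buffer="lauljyualal" (len 11), cursors c4@1 c1@4 c2@9 c3@11, authorship 4..1....2.3
After op 3 (move_right): buffer="lauljyualal" (len 11), cursors c4@2 c1@5 c2@10 c3@11, authorship 4..1....2.3
Authorship (.=original, N=cursor N): 4 . . 1 . . . . 2 . 3
Index 8: author = 2

Answer: cursor 2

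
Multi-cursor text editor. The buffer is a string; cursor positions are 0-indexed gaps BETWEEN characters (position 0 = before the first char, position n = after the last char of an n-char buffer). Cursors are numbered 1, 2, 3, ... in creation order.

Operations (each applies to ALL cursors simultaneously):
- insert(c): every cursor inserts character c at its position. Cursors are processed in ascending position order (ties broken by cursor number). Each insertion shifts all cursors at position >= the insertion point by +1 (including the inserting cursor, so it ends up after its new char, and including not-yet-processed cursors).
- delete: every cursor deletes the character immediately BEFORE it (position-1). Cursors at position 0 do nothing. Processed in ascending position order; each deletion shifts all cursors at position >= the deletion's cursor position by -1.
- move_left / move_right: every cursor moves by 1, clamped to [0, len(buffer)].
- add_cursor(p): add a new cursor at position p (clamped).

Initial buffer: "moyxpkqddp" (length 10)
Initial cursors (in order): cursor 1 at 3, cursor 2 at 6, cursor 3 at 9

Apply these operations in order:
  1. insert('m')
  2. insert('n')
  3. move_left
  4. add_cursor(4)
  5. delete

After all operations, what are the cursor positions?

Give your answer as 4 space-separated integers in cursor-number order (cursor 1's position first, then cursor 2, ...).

Answer: 2 6 10 2

Derivation:
After op 1 (insert('m')): buffer="moymxpkmqddmp" (len 13), cursors c1@4 c2@8 c3@12, authorship ...1...2...3.
After op 2 (insert('n')): buffer="moymnxpkmnqddmnp" (len 16), cursors c1@5 c2@10 c3@15, authorship ...11...22...33.
After op 3 (move_left): buffer="moymnxpkmnqddmnp" (len 16), cursors c1@4 c2@9 c3@14, authorship ...11...22...33.
After op 4 (add_cursor(4)): buffer="moymnxpkmnqddmnp" (len 16), cursors c1@4 c4@4 c2@9 c3@14, authorship ...11...22...33.
After op 5 (delete): buffer="monxpknqddnp" (len 12), cursors c1@2 c4@2 c2@6 c3@10, authorship ..1...2...3.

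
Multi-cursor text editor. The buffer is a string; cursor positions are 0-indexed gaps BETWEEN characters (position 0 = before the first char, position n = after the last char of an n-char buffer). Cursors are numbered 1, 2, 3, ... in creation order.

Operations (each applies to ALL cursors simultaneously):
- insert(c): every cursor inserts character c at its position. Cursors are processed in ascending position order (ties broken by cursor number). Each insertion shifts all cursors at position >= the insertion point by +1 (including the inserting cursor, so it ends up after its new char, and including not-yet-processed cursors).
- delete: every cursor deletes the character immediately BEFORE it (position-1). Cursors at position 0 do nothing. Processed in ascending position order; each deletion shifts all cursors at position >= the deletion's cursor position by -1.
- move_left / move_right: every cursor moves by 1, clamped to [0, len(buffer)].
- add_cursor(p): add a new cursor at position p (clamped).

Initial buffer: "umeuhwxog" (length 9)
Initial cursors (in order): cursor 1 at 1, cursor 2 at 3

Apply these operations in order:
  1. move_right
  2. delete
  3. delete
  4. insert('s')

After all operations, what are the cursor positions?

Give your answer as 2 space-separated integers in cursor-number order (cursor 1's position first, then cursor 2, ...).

Answer: 2 2

Derivation:
After op 1 (move_right): buffer="umeuhwxog" (len 9), cursors c1@2 c2@4, authorship .........
After op 2 (delete): buffer="uehwxog" (len 7), cursors c1@1 c2@2, authorship .......
After op 3 (delete): buffer="hwxog" (len 5), cursors c1@0 c2@0, authorship .....
After op 4 (insert('s')): buffer="sshwxog" (len 7), cursors c1@2 c2@2, authorship 12.....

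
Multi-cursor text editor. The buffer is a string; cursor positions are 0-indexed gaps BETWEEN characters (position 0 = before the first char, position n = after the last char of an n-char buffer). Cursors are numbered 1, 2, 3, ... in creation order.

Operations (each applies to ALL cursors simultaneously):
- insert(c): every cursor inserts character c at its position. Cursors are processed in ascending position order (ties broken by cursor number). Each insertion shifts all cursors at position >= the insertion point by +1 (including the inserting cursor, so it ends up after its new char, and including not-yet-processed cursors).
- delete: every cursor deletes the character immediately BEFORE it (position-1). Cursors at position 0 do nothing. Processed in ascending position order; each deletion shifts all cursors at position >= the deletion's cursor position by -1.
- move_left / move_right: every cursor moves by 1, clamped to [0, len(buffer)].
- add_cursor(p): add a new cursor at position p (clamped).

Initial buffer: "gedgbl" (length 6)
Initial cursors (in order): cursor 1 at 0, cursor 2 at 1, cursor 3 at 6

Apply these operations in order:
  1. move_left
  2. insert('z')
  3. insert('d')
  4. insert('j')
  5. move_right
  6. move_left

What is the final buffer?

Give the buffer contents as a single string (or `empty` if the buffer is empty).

Answer: zzddjjgedgbzdjl

Derivation:
After op 1 (move_left): buffer="gedgbl" (len 6), cursors c1@0 c2@0 c3@5, authorship ......
After op 2 (insert('z')): buffer="zzgedgbzl" (len 9), cursors c1@2 c2@2 c3@8, authorship 12.....3.
After op 3 (insert('d')): buffer="zzddgedgbzdl" (len 12), cursors c1@4 c2@4 c3@11, authorship 1212.....33.
After op 4 (insert('j')): buffer="zzddjjgedgbzdjl" (len 15), cursors c1@6 c2@6 c3@14, authorship 121212.....333.
After op 5 (move_right): buffer="zzddjjgedgbzdjl" (len 15), cursors c1@7 c2@7 c3@15, authorship 121212.....333.
After op 6 (move_left): buffer="zzddjjgedgbzdjl" (len 15), cursors c1@6 c2@6 c3@14, authorship 121212.....333.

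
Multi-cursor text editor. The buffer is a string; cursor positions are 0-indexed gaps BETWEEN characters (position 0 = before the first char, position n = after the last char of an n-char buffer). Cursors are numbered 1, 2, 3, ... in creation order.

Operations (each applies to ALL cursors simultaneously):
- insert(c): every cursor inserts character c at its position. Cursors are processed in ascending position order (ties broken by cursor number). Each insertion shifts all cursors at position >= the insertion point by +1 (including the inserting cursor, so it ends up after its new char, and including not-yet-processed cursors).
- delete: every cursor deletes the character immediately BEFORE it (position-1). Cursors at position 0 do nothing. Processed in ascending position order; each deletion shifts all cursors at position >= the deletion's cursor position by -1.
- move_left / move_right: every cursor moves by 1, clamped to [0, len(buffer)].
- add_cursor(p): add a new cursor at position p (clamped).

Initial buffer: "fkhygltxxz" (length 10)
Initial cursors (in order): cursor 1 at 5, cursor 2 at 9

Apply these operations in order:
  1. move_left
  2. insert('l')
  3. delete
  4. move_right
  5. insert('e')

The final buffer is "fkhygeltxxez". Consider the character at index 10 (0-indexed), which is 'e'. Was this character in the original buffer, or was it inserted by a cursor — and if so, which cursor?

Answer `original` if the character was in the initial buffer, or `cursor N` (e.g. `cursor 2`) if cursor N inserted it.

Answer: cursor 2

Derivation:
After op 1 (move_left): buffer="fkhygltxxz" (len 10), cursors c1@4 c2@8, authorship ..........
After op 2 (insert('l')): buffer="fkhylgltxlxz" (len 12), cursors c1@5 c2@10, authorship ....1....2..
After op 3 (delete): buffer="fkhygltxxz" (len 10), cursors c1@4 c2@8, authorship ..........
After op 4 (move_right): buffer="fkhygltxxz" (len 10), cursors c1@5 c2@9, authorship ..........
After op 5 (insert('e')): buffer="fkhygeltxxez" (len 12), cursors c1@6 c2@11, authorship .....1....2.
Authorship (.=original, N=cursor N): . . . . . 1 . . . . 2 .
Index 10: author = 2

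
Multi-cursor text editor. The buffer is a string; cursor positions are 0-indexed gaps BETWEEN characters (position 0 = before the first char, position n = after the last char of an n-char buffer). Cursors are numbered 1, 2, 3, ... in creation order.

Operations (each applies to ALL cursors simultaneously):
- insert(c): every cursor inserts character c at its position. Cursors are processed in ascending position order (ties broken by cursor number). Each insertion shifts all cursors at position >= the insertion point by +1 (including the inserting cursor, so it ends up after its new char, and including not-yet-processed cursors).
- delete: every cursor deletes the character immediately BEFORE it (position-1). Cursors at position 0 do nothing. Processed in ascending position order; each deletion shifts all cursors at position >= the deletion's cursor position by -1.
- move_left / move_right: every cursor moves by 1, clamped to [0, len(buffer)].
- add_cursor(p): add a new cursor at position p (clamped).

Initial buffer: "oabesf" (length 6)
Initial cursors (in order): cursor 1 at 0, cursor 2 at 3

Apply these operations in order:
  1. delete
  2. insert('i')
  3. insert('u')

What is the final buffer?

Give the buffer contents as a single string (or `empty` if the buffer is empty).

Answer: iuoaiuesf

Derivation:
After op 1 (delete): buffer="oaesf" (len 5), cursors c1@0 c2@2, authorship .....
After op 2 (insert('i')): buffer="ioaiesf" (len 7), cursors c1@1 c2@4, authorship 1..2...
After op 3 (insert('u')): buffer="iuoaiuesf" (len 9), cursors c1@2 c2@6, authorship 11..22...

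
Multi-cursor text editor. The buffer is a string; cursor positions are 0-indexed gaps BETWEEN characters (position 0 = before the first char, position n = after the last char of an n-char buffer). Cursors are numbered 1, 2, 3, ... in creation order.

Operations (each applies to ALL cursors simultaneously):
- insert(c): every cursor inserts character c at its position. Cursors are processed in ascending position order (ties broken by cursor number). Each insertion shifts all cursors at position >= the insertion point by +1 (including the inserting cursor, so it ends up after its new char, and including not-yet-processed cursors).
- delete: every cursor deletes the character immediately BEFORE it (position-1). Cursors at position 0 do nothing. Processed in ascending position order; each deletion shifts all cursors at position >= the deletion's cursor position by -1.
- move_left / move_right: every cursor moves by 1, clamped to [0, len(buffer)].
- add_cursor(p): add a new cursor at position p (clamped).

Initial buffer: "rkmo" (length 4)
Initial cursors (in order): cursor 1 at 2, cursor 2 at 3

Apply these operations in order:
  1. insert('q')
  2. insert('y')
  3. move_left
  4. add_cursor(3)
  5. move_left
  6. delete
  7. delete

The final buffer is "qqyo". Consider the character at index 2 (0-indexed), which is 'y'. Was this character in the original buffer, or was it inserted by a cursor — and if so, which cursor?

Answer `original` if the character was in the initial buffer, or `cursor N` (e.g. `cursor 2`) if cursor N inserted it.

Answer: cursor 2

Derivation:
After op 1 (insert('q')): buffer="rkqmqo" (len 6), cursors c1@3 c2@5, authorship ..1.2.
After op 2 (insert('y')): buffer="rkqymqyo" (len 8), cursors c1@4 c2@7, authorship ..11.22.
After op 3 (move_left): buffer="rkqymqyo" (len 8), cursors c1@3 c2@6, authorship ..11.22.
After op 4 (add_cursor(3)): buffer="rkqymqyo" (len 8), cursors c1@3 c3@3 c2@6, authorship ..11.22.
After op 5 (move_left): buffer="rkqymqyo" (len 8), cursors c1@2 c3@2 c2@5, authorship ..11.22.
After op 6 (delete): buffer="qyqyo" (len 5), cursors c1@0 c3@0 c2@2, authorship 1122.
After op 7 (delete): buffer="qqyo" (len 4), cursors c1@0 c3@0 c2@1, authorship 122.
Authorship (.=original, N=cursor N): 1 2 2 .
Index 2: author = 2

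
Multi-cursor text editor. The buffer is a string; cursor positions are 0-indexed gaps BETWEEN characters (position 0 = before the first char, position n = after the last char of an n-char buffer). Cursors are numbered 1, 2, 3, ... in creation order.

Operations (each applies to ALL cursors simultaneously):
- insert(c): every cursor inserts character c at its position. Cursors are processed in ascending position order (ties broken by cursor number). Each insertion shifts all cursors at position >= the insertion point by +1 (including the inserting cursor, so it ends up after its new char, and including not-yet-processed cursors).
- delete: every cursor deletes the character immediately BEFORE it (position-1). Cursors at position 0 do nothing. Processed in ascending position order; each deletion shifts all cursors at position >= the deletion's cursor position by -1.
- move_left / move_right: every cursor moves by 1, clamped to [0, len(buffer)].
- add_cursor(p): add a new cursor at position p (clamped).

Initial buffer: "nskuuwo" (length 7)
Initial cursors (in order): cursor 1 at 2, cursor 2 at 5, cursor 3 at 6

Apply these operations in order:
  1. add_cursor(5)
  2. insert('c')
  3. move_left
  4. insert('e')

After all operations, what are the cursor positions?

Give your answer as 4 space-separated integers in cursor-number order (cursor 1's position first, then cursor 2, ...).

Answer: 3 10 13 10

Derivation:
After op 1 (add_cursor(5)): buffer="nskuuwo" (len 7), cursors c1@2 c2@5 c4@5 c3@6, authorship .......
After op 2 (insert('c')): buffer="nsckuuccwco" (len 11), cursors c1@3 c2@8 c4@8 c3@10, authorship ..1...24.3.
After op 3 (move_left): buffer="nsckuuccwco" (len 11), cursors c1@2 c2@7 c4@7 c3@9, authorship ..1...24.3.
After op 4 (insert('e')): buffer="nseckuuceecweco" (len 15), cursors c1@3 c2@10 c4@10 c3@13, authorship ..11...2244.33.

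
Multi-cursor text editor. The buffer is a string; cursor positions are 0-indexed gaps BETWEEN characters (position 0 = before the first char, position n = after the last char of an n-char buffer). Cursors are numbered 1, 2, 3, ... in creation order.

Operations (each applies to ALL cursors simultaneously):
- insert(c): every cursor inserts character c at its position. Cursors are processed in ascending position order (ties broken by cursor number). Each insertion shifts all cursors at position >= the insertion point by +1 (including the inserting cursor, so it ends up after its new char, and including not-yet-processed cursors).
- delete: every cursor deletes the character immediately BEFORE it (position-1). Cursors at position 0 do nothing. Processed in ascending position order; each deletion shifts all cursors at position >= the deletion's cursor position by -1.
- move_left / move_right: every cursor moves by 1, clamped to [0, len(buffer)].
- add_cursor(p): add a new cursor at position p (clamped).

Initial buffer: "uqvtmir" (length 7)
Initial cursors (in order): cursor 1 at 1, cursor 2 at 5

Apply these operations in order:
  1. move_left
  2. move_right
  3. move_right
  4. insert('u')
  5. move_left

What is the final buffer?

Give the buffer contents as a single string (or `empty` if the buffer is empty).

After op 1 (move_left): buffer="uqvtmir" (len 7), cursors c1@0 c2@4, authorship .......
After op 2 (move_right): buffer="uqvtmir" (len 7), cursors c1@1 c2@5, authorship .......
After op 3 (move_right): buffer="uqvtmir" (len 7), cursors c1@2 c2@6, authorship .......
After op 4 (insert('u')): buffer="uquvtmiur" (len 9), cursors c1@3 c2@8, authorship ..1....2.
After op 5 (move_left): buffer="uquvtmiur" (len 9), cursors c1@2 c2@7, authorship ..1....2.

Answer: uquvtmiur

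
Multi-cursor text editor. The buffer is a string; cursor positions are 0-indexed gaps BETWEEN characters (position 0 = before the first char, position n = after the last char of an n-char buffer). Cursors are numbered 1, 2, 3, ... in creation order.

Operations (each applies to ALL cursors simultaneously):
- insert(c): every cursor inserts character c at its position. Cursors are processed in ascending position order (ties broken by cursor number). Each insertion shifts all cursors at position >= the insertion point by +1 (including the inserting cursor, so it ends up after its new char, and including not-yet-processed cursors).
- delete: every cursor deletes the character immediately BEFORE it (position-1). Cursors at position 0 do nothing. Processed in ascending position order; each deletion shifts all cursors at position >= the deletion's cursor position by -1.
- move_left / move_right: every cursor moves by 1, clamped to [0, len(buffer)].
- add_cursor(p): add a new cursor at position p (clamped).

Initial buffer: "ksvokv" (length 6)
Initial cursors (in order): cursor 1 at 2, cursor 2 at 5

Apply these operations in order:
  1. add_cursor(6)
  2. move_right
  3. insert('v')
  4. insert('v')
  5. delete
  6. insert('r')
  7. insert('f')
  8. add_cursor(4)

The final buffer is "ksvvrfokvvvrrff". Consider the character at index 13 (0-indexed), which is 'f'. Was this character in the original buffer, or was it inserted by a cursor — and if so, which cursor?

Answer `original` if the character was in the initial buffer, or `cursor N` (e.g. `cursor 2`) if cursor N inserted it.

Answer: cursor 2

Derivation:
After op 1 (add_cursor(6)): buffer="ksvokv" (len 6), cursors c1@2 c2@5 c3@6, authorship ......
After op 2 (move_right): buffer="ksvokv" (len 6), cursors c1@3 c2@6 c3@6, authorship ......
After op 3 (insert('v')): buffer="ksvvokvvv" (len 9), cursors c1@4 c2@9 c3@9, authorship ...1...23
After op 4 (insert('v')): buffer="ksvvvokvvvvv" (len 12), cursors c1@5 c2@12 c3@12, authorship ...11...2323
After op 5 (delete): buffer="ksvvokvvv" (len 9), cursors c1@4 c2@9 c3@9, authorship ...1...23
After op 6 (insert('r')): buffer="ksvvrokvvvrr" (len 12), cursors c1@5 c2@12 c3@12, authorship ...11...2323
After op 7 (insert('f')): buffer="ksvvrfokvvvrrff" (len 15), cursors c1@6 c2@15 c3@15, authorship ...111...232323
After op 8 (add_cursor(4)): buffer="ksvvrfokvvvrrff" (len 15), cursors c4@4 c1@6 c2@15 c3@15, authorship ...111...232323
Authorship (.=original, N=cursor N): . . . 1 1 1 . . . 2 3 2 3 2 3
Index 13: author = 2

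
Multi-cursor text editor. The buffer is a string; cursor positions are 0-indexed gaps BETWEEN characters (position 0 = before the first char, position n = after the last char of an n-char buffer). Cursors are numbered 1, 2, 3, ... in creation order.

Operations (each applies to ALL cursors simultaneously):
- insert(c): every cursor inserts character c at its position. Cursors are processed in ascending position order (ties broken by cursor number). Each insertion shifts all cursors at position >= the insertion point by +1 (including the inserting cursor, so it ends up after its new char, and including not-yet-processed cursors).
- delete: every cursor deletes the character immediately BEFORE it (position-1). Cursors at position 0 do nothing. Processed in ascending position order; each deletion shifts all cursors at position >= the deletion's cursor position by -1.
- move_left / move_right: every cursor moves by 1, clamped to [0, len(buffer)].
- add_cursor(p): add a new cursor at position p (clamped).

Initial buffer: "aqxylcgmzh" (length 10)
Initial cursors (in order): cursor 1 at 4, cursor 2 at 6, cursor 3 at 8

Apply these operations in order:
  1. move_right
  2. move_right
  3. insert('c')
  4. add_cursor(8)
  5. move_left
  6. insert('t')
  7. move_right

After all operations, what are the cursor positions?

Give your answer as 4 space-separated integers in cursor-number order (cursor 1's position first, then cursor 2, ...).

After op 1 (move_right): buffer="aqxylcgmzh" (len 10), cursors c1@5 c2@7 c3@9, authorship ..........
After op 2 (move_right): buffer="aqxylcgmzh" (len 10), cursors c1@6 c2@8 c3@10, authorship ..........
After op 3 (insert('c')): buffer="aqxylccgmczhc" (len 13), cursors c1@7 c2@10 c3@13, authorship ......1..2..3
After op 4 (add_cursor(8)): buffer="aqxylccgmczhc" (len 13), cursors c1@7 c4@8 c2@10 c3@13, authorship ......1..2..3
After op 5 (move_left): buffer="aqxylccgmczhc" (len 13), cursors c1@6 c4@7 c2@9 c3@12, authorship ......1..2..3
After op 6 (insert('t')): buffer="aqxylctctgmtczhtc" (len 17), cursors c1@7 c4@9 c2@12 c3@16, authorship ......114..22..33
After op 7 (move_right): buffer="aqxylctctgmtczhtc" (len 17), cursors c1@8 c4@10 c2@13 c3@17, authorship ......114..22..33

Answer: 8 13 17 10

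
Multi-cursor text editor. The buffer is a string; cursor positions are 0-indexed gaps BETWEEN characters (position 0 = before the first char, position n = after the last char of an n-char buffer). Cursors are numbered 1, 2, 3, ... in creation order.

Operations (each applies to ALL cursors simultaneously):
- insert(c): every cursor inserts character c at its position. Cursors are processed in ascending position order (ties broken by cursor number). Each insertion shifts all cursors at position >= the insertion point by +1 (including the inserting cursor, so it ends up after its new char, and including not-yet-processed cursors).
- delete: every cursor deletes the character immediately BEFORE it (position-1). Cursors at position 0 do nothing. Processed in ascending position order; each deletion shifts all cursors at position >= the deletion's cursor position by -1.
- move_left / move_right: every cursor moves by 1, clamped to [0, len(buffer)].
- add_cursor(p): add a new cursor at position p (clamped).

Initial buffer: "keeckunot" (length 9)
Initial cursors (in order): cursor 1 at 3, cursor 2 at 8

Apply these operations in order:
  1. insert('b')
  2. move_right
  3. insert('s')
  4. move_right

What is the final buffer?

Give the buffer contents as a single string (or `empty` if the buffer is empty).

Answer: keebcskunobts

Derivation:
After op 1 (insert('b')): buffer="keebckunobt" (len 11), cursors c1@4 c2@10, authorship ...1.....2.
After op 2 (move_right): buffer="keebckunobt" (len 11), cursors c1@5 c2@11, authorship ...1.....2.
After op 3 (insert('s')): buffer="keebcskunobts" (len 13), cursors c1@6 c2@13, authorship ...1.1....2.2
After op 4 (move_right): buffer="keebcskunobts" (len 13), cursors c1@7 c2@13, authorship ...1.1....2.2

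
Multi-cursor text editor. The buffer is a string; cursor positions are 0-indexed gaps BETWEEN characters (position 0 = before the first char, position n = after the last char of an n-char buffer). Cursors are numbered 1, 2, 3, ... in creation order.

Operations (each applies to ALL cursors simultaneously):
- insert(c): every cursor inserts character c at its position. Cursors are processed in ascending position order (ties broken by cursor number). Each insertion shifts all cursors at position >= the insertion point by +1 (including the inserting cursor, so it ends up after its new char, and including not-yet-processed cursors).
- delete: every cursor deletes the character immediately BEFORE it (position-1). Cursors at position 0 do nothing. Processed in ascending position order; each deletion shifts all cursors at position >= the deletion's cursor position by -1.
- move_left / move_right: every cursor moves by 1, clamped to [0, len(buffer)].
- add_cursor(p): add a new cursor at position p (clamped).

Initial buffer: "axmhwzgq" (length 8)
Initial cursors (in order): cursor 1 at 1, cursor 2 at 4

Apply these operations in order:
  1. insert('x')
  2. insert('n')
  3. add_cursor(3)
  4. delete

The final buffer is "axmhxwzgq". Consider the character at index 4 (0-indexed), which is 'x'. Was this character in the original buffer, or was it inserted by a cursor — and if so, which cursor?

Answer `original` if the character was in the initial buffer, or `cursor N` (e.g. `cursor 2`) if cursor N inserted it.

Answer: cursor 2

Derivation:
After op 1 (insert('x')): buffer="axxmhxwzgq" (len 10), cursors c1@2 c2@6, authorship .1...2....
After op 2 (insert('n')): buffer="axnxmhxnwzgq" (len 12), cursors c1@3 c2@8, authorship .11...22....
After op 3 (add_cursor(3)): buffer="axnxmhxnwzgq" (len 12), cursors c1@3 c3@3 c2@8, authorship .11...22....
After op 4 (delete): buffer="axmhxwzgq" (len 9), cursors c1@1 c3@1 c2@5, authorship ....2....
Authorship (.=original, N=cursor N): . . . . 2 . . . .
Index 4: author = 2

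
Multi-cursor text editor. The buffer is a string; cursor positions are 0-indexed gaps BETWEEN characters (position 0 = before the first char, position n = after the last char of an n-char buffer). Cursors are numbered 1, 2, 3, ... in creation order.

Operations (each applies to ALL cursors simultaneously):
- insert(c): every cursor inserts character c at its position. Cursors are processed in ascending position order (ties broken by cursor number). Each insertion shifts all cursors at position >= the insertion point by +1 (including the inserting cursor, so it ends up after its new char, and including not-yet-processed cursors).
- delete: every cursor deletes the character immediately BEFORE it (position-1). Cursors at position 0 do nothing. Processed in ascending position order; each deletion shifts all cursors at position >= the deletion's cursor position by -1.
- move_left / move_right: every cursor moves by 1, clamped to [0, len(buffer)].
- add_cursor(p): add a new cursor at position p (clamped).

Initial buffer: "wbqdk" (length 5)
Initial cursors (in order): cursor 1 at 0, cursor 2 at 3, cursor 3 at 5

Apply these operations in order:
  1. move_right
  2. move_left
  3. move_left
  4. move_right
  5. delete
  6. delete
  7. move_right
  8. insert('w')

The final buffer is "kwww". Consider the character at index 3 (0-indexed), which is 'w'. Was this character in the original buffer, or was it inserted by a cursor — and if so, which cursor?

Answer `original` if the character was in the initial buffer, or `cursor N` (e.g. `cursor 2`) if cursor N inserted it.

Answer: cursor 3

Derivation:
After op 1 (move_right): buffer="wbqdk" (len 5), cursors c1@1 c2@4 c3@5, authorship .....
After op 2 (move_left): buffer="wbqdk" (len 5), cursors c1@0 c2@3 c3@4, authorship .....
After op 3 (move_left): buffer="wbqdk" (len 5), cursors c1@0 c2@2 c3@3, authorship .....
After op 4 (move_right): buffer="wbqdk" (len 5), cursors c1@1 c2@3 c3@4, authorship .....
After op 5 (delete): buffer="bk" (len 2), cursors c1@0 c2@1 c3@1, authorship ..
After op 6 (delete): buffer="k" (len 1), cursors c1@0 c2@0 c3@0, authorship .
After op 7 (move_right): buffer="k" (len 1), cursors c1@1 c2@1 c3@1, authorship .
After op 8 (insert('w')): buffer="kwww" (len 4), cursors c1@4 c2@4 c3@4, authorship .123
Authorship (.=original, N=cursor N): . 1 2 3
Index 3: author = 3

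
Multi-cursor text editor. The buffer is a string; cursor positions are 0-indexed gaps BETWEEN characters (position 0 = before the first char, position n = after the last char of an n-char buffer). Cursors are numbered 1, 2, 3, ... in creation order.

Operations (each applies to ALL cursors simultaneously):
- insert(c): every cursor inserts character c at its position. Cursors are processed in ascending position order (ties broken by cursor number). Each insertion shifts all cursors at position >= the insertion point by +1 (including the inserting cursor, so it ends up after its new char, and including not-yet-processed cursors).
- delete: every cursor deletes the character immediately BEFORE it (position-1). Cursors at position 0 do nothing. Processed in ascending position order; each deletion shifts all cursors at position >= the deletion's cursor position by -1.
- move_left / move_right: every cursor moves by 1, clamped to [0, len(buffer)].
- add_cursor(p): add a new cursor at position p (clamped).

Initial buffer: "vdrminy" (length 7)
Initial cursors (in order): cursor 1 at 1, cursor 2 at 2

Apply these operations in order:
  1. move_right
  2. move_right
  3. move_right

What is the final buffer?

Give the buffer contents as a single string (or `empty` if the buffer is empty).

Answer: vdrminy

Derivation:
After op 1 (move_right): buffer="vdrminy" (len 7), cursors c1@2 c2@3, authorship .......
After op 2 (move_right): buffer="vdrminy" (len 7), cursors c1@3 c2@4, authorship .......
After op 3 (move_right): buffer="vdrminy" (len 7), cursors c1@4 c2@5, authorship .......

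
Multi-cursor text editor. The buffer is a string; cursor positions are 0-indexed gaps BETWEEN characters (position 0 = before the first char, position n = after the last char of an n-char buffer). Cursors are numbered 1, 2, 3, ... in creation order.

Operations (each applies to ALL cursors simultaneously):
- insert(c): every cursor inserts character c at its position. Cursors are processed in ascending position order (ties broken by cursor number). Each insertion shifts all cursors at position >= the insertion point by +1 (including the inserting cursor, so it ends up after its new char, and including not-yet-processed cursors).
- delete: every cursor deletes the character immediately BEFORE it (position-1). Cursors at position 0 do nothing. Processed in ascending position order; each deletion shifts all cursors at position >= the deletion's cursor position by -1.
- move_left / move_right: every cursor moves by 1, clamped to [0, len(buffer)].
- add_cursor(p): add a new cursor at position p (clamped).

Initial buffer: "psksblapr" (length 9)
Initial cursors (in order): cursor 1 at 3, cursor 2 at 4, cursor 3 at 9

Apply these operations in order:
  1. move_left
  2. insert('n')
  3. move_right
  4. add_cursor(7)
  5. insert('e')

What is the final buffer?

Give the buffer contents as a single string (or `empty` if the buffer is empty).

Answer: psnkensebelapnre

Derivation:
After op 1 (move_left): buffer="psksblapr" (len 9), cursors c1@2 c2@3 c3@8, authorship .........
After op 2 (insert('n')): buffer="psnknsblapnr" (len 12), cursors c1@3 c2@5 c3@11, authorship ..1.2.....3.
After op 3 (move_right): buffer="psnknsblapnr" (len 12), cursors c1@4 c2@6 c3@12, authorship ..1.2.....3.
After op 4 (add_cursor(7)): buffer="psnknsblapnr" (len 12), cursors c1@4 c2@6 c4@7 c3@12, authorship ..1.2.....3.
After op 5 (insert('e')): buffer="psnkensebelapnre" (len 16), cursors c1@5 c2@8 c4@10 c3@16, authorship ..1.12.2.4...3.3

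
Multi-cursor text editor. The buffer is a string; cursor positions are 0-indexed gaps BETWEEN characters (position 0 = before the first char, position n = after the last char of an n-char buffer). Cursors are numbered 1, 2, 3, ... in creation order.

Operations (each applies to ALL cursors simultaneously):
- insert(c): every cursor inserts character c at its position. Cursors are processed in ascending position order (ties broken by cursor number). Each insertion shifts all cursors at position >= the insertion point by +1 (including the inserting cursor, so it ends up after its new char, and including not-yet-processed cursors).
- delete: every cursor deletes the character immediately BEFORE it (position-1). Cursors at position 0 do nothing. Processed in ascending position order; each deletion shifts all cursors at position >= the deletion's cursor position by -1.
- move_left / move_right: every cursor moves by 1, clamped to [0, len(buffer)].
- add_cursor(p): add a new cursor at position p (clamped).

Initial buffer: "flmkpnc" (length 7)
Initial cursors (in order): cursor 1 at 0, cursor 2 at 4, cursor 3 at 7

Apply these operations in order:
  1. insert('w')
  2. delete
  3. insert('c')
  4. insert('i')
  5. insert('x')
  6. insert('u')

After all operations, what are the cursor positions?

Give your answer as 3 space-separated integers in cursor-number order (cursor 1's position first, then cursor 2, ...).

After op 1 (insert('w')): buffer="wflmkwpncw" (len 10), cursors c1@1 c2@6 c3@10, authorship 1....2...3
After op 2 (delete): buffer="flmkpnc" (len 7), cursors c1@0 c2@4 c3@7, authorship .......
After op 3 (insert('c')): buffer="cflmkcpncc" (len 10), cursors c1@1 c2@6 c3@10, authorship 1....2...3
After op 4 (insert('i')): buffer="ciflmkcipncci" (len 13), cursors c1@2 c2@8 c3@13, authorship 11....22...33
After op 5 (insert('x')): buffer="cixflmkcixpnccix" (len 16), cursors c1@3 c2@10 c3@16, authorship 111....222...333
After op 6 (insert('u')): buffer="cixuflmkcixupnccixu" (len 19), cursors c1@4 c2@12 c3@19, authorship 1111....2222...3333

Answer: 4 12 19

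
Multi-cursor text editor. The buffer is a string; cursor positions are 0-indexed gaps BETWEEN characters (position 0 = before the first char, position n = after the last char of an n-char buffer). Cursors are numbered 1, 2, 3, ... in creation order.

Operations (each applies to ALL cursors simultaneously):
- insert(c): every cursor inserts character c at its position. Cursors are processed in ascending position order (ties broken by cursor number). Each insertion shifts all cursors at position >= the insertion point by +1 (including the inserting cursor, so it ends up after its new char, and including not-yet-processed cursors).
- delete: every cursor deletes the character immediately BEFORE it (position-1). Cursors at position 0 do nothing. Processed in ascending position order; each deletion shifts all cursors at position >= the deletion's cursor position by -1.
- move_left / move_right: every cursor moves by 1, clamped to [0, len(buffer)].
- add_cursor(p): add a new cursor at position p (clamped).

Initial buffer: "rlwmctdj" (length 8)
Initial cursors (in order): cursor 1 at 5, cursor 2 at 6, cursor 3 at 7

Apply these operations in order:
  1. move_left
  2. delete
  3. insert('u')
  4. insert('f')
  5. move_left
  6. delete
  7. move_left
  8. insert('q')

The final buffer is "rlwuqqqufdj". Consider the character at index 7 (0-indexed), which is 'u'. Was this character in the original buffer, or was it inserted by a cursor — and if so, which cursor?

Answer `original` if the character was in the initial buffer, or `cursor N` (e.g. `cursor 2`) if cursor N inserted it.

Answer: cursor 2

Derivation:
After op 1 (move_left): buffer="rlwmctdj" (len 8), cursors c1@4 c2@5 c3@6, authorship ........
After op 2 (delete): buffer="rlwdj" (len 5), cursors c1@3 c2@3 c3@3, authorship .....
After op 3 (insert('u')): buffer="rlwuuudj" (len 8), cursors c1@6 c2@6 c3@6, authorship ...123..
After op 4 (insert('f')): buffer="rlwuuufffdj" (len 11), cursors c1@9 c2@9 c3@9, authorship ...123123..
After op 5 (move_left): buffer="rlwuuufffdj" (len 11), cursors c1@8 c2@8 c3@8, authorship ...123123..
After op 6 (delete): buffer="rlwuufdj" (len 8), cursors c1@5 c2@5 c3@5, authorship ...123..
After op 7 (move_left): buffer="rlwuufdj" (len 8), cursors c1@4 c2@4 c3@4, authorship ...123..
After op 8 (insert('q')): buffer="rlwuqqqufdj" (len 11), cursors c1@7 c2@7 c3@7, authorship ...112323..
Authorship (.=original, N=cursor N): . . . 1 1 2 3 2 3 . .
Index 7: author = 2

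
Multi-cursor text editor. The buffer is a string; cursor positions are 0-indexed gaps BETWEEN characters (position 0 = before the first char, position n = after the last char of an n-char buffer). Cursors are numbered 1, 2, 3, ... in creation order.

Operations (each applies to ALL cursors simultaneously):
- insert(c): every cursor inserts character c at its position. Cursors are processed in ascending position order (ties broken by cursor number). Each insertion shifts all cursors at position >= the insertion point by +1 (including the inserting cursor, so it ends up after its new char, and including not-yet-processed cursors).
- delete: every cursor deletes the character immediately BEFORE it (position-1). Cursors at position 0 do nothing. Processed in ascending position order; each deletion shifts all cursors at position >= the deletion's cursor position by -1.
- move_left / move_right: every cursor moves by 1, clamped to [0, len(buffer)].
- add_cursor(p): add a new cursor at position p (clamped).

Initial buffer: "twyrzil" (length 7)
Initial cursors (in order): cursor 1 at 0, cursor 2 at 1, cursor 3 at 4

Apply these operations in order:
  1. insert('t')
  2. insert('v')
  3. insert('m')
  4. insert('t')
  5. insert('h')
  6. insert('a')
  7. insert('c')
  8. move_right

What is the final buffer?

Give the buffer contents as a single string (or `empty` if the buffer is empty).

Answer: tvmthacttvmthacwyrtvmthaczil

Derivation:
After op 1 (insert('t')): buffer="tttwyrtzil" (len 10), cursors c1@1 c2@3 c3@7, authorship 1.2...3...
After op 2 (insert('v')): buffer="tvttvwyrtvzil" (len 13), cursors c1@2 c2@5 c3@10, authorship 11.22...33...
After op 3 (insert('m')): buffer="tvmttvmwyrtvmzil" (len 16), cursors c1@3 c2@7 c3@13, authorship 111.222...333...
After op 4 (insert('t')): buffer="tvmtttvmtwyrtvmtzil" (len 19), cursors c1@4 c2@9 c3@16, authorship 1111.2222...3333...
After op 5 (insert('h')): buffer="tvmthttvmthwyrtvmthzil" (len 22), cursors c1@5 c2@11 c3@19, authorship 11111.22222...33333...
After op 6 (insert('a')): buffer="tvmthattvmthawyrtvmthazil" (len 25), cursors c1@6 c2@13 c3@22, authorship 111111.222222...333333...
After op 7 (insert('c')): buffer="tvmthacttvmthacwyrtvmthaczil" (len 28), cursors c1@7 c2@15 c3@25, authorship 1111111.2222222...3333333...
After op 8 (move_right): buffer="tvmthacttvmthacwyrtvmthaczil" (len 28), cursors c1@8 c2@16 c3@26, authorship 1111111.2222222...3333333...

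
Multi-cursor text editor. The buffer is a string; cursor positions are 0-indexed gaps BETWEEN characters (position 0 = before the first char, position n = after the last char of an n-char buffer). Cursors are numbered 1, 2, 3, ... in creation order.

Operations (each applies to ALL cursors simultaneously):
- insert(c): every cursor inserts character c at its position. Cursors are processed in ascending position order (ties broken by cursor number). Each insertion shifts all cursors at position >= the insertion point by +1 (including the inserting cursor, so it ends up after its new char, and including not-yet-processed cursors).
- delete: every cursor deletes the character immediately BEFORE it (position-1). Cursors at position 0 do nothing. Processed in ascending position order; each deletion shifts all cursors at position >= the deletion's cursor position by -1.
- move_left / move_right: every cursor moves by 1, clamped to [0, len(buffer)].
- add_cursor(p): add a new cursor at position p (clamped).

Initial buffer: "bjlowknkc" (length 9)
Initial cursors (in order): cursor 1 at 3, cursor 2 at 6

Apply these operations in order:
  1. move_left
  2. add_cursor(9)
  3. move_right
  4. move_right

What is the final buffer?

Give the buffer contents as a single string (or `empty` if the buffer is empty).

After op 1 (move_left): buffer="bjlowknkc" (len 9), cursors c1@2 c2@5, authorship .........
After op 2 (add_cursor(9)): buffer="bjlowknkc" (len 9), cursors c1@2 c2@5 c3@9, authorship .........
After op 3 (move_right): buffer="bjlowknkc" (len 9), cursors c1@3 c2@6 c3@9, authorship .........
After op 4 (move_right): buffer="bjlowknkc" (len 9), cursors c1@4 c2@7 c3@9, authorship .........

Answer: bjlowknkc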